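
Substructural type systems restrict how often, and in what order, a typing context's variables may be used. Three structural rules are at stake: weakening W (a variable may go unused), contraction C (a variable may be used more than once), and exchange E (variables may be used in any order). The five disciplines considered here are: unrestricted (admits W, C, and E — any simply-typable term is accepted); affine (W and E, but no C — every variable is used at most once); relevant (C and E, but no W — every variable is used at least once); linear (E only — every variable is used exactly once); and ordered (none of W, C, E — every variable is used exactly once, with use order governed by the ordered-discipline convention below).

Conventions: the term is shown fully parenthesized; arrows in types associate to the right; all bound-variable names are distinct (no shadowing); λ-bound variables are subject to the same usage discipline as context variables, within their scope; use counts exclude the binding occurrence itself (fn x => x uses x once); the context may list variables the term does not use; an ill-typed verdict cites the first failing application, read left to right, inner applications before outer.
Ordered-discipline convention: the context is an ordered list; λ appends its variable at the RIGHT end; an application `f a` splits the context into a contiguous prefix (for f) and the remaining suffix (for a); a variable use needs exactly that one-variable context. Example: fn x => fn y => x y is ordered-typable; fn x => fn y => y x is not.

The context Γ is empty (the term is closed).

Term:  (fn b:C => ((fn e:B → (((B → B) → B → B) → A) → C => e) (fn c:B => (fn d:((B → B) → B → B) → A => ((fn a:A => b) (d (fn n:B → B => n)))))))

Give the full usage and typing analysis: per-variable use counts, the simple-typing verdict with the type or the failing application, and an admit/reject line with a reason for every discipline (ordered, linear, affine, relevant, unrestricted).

usage: b [bound]: 1; e [bound]: 1; c [bound]: 0; d [bound]: 1; a [bound]: 0; n [bound]: 1
use order (left to right): e, b, d, n
typing: ✓ — C → B → (((B → B) → B → B) → A) → C
ordered ✗ (c, a never used (weakening))
linear ✗ (c, a never used (weakening))
affine ✓ (at most one use each (b, e, c, d, a, n))
relevant ✗ (c, a never used (weakening))
unrestricted ✓ (simply typable at C → B → (((B → B) → B → B) → A) → C; W, C, E all held)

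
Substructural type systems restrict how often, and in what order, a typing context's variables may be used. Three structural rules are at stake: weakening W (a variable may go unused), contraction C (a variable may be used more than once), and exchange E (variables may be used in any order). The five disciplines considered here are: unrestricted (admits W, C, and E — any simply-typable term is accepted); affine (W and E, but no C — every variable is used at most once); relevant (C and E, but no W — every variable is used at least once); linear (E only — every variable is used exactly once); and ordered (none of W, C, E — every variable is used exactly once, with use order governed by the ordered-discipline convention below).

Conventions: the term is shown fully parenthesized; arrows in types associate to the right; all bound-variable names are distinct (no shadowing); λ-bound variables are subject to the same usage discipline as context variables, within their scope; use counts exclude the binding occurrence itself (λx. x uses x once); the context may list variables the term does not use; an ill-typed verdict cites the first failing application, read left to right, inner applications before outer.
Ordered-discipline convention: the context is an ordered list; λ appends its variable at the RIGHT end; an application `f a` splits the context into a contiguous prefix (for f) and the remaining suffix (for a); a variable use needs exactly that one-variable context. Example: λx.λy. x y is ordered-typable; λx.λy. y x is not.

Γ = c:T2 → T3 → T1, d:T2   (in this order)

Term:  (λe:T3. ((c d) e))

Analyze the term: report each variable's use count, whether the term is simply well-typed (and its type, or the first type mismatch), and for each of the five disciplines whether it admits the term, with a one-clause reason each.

counts: c: 1×; d: 1×; e (λ-bound): 1×
left-to-right use order: c, d, e
typing: well-typed — term : T3 → T1
ordered ✓ (c, d, e once each; derivable with no W/C/E)
linear ✓ (single use per variable (c, d, e))
affine ✓ (none of c, d, e used more than once)
relevant ✓ (every one of c, d, e appears)
unrestricted ✓ (type-checks (T3 → T1) and nothing is barred)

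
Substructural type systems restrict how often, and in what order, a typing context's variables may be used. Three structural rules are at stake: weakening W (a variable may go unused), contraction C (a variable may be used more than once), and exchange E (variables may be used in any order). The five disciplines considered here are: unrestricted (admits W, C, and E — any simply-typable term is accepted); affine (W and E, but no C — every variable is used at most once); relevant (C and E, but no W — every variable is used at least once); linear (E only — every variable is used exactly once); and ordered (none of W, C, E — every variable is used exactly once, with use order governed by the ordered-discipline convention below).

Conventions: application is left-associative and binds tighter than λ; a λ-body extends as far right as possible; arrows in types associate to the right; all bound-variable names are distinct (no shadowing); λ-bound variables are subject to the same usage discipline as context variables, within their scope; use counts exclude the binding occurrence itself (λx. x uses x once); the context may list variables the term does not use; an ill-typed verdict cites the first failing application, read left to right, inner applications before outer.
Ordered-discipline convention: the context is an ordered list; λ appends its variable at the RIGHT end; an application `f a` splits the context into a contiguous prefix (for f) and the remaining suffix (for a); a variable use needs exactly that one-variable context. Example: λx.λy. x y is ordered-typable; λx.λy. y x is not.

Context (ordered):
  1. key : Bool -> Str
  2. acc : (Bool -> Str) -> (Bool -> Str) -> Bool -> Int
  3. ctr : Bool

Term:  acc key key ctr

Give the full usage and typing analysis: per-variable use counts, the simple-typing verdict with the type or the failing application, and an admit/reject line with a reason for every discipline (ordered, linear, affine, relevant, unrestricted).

usage: key: 2; acc: 1; ctr: 1
order of uses: acc, key, key, ctr
typing: well-typed at Int
ordered: ✗ — repeated use of key ×2
linear: ✗ — repeated use of key ×2
affine: ✗ — repeated use of key ×2
relevant: ✓ — at least one use each (key, acc, ctr)
unrestricted: ✓ — simply typable at Int; W, C, E all held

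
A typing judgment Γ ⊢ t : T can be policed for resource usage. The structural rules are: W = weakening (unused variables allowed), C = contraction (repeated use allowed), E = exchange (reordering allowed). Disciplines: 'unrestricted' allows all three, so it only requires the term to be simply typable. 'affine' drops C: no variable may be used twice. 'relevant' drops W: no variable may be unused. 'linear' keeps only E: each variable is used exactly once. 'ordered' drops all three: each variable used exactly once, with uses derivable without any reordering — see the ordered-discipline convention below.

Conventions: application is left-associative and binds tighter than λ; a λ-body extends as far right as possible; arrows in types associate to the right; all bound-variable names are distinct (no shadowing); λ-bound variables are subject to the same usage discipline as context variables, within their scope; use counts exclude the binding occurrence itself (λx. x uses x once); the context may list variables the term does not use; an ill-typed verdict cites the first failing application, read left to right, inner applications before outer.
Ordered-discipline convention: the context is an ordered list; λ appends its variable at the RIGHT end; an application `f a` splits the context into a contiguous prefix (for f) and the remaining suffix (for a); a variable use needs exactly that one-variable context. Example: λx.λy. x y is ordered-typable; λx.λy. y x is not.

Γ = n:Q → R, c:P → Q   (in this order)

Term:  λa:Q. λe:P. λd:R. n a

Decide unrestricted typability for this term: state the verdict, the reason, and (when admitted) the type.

yes — type-checks (Q → P → R → R) and nothing is barred; term : Q → P → R → R
usage: n=1; c=0; a [bound]=1; e [bound]=0; d [bound]=0
uses in reading order: n, a
typing: ✓ — Q → P → R → R
per-discipline verdicts: ordered ✗ | linear ✗ | affine ✓ | relevant ✗ | unrestricted ✓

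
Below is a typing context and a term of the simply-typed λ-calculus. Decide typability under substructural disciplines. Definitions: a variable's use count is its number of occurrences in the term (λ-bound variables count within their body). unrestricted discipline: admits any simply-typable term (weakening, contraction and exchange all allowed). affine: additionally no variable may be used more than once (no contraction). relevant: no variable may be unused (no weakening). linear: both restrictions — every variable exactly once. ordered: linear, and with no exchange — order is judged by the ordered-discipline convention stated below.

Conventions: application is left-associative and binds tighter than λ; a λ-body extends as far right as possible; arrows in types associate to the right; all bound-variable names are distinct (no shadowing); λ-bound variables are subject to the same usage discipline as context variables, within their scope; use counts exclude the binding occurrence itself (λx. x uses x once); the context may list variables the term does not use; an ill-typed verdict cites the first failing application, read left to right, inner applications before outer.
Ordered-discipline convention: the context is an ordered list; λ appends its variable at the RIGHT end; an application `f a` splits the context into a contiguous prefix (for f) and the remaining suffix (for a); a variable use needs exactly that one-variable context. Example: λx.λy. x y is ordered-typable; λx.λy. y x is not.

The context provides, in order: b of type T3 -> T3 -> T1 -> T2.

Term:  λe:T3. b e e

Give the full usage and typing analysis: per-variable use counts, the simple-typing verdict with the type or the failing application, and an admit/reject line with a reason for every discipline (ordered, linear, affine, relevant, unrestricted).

use counts: b: 1×; e (bound): 2×
uses in reading order: b, e, e
typing: the term checks, with type T3 -> T1 -> T2
ordered: ✗ — repeated use of e ×2
linear: ✗ — repeated use of e ×2
affine: ✗ — repeated use of e ×2
relevant: ✓ — none of b, e goes unused
unrestricted: ✓ — type-checks (T3 -> T1 -> T2) and nothing is barred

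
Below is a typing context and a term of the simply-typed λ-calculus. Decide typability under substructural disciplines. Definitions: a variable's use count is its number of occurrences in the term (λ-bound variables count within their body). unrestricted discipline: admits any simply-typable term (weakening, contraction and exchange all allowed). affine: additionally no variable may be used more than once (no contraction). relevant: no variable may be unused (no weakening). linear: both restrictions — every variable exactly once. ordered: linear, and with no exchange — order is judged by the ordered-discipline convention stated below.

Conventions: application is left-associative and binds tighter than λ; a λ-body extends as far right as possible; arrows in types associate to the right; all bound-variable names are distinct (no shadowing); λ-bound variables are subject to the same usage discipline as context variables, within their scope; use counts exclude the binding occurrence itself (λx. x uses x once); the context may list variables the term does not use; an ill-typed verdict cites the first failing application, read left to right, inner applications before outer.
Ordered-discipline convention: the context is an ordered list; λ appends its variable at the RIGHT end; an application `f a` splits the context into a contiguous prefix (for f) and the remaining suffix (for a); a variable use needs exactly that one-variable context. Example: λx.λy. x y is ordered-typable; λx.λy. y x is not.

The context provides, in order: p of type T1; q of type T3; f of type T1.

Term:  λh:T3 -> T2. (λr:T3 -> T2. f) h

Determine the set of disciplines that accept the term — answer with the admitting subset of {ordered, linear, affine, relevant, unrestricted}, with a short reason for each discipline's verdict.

admitted by: affine, unrestricted
counts: p=0, q=0, f=1, h (λ-bound)=1, r (λ-bound)=0
left-to-right use order: f, h
typing: the term checks, with type (T3 -> T2) -> T1
ordered: ✗ — p, q, r left unused
linear: ✗ — p, q, r left unused
affine: ✓ — none of p, q, f, h, r used more than once
relevant: ✗ — p, q, r left unused
unrestricted: ✓ — typability at (T3 -> T2) -> T1 is all that's needed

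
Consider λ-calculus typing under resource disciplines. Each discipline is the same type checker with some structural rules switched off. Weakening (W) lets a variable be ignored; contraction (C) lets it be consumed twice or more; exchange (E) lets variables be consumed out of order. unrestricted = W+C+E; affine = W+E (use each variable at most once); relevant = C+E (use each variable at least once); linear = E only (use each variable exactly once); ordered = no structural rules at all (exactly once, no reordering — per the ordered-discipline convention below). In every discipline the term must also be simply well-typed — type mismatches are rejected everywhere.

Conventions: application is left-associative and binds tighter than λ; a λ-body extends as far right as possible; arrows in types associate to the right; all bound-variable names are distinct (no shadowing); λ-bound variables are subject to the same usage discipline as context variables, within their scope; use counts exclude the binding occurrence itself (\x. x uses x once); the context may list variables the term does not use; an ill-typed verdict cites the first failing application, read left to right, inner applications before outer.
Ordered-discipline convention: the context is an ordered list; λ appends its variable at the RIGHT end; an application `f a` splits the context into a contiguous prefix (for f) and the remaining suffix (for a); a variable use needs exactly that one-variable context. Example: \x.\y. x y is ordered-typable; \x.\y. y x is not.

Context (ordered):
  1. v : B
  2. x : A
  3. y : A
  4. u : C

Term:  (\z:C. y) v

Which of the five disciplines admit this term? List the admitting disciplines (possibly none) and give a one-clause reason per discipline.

accepted by: none
variable uses: v=1; x=0; y=1; u=0; z (bound)=0
use order (left to right): y, v
typing: ill-typed: a function awaiting C gets B
ordered: ✗, a type mismatch blocks all five
linear: ✗, the type mismatch rejects it
affine: ✗, not simply typable
relevant: ✗, fails simple typing
unrestricted: ✗, a type mismatch blocks all five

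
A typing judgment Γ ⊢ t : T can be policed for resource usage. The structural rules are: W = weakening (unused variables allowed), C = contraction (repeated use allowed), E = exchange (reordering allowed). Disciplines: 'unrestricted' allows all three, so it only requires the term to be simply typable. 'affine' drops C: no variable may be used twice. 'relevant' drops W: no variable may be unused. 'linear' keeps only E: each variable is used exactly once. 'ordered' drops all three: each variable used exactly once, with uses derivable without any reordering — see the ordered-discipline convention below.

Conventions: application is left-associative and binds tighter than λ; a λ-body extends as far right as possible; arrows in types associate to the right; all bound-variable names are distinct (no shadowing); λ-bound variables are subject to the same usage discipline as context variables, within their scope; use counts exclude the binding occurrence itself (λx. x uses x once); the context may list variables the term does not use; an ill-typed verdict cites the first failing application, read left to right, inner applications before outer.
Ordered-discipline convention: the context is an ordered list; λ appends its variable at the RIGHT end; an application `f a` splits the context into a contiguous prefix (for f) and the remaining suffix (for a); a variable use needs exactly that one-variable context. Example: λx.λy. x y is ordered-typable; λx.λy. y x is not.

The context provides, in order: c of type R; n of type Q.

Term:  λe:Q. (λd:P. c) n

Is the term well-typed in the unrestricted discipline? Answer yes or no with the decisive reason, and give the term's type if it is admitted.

no — fails simple typing
variable uses: c: 1×, n: 1×, e (λ-bound): 0×, d (λ-bound): 0×
uses in reading order: c, n
typing: ill-typed: argument of type Q where P is required
per-discipline verdicts: ordered ✗; linear ✗; affine ✗; relevant ✗; unrestricted ✗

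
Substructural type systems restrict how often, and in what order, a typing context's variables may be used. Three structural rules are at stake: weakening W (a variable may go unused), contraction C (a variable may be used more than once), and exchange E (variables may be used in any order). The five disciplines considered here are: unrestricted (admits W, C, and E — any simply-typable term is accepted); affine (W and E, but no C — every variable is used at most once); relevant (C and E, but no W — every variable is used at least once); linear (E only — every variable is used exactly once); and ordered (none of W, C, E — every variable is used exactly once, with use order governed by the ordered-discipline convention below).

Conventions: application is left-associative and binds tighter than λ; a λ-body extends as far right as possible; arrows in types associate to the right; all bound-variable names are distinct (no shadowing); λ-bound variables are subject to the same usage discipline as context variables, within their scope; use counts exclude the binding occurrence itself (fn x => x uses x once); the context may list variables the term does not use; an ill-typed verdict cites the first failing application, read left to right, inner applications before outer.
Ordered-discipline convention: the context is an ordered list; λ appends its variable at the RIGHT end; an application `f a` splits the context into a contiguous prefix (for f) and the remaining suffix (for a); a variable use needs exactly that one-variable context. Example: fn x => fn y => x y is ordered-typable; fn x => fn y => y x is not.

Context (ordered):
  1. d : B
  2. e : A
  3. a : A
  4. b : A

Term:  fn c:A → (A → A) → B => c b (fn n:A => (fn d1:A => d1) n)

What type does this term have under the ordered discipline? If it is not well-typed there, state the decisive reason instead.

not well-typed under ordered — d, e, a never used (weakening)
variable uses: d: 0×, e: 0×, a: 0×, b: 1×, c (λ-bound): 1×, n (λ-bound): 1×, d1 (λ-bound): 1×
use order (left to right): c, b, d1, n
typing: well-typed — term : (A → (A → A) → B) → B
across the five disciplines: ordered ✗ · linear ✗ · affine ✓ · relevant ✗ · unrestricted ✓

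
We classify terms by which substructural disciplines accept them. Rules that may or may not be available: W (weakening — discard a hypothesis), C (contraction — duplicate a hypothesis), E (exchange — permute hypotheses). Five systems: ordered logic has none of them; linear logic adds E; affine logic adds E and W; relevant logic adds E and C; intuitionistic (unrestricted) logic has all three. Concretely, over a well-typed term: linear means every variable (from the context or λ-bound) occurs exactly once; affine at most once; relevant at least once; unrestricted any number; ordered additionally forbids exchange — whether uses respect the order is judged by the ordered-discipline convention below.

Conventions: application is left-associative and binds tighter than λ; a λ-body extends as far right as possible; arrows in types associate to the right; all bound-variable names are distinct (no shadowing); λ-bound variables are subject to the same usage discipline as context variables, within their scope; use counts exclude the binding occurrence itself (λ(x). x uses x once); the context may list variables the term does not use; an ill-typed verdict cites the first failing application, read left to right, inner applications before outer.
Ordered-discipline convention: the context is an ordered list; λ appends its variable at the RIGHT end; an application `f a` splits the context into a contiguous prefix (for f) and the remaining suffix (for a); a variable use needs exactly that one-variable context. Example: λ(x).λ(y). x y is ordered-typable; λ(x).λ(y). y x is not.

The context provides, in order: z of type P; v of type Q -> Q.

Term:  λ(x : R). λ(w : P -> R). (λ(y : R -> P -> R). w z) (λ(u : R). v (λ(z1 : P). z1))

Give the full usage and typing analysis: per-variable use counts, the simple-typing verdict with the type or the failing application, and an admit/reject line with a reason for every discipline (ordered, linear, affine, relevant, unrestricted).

usage: z: 1×; v: 1×; x (λ-bound): 0×; w (λ-bound): 1×; y (λ-bound): 0×; u (λ-bound): 0×; z1 (λ-bound): 1×
order of uses: w, z, v, z1
typing: ill-typed: a function awaiting Q gets P -> P
ordered: ✗, fails simple typing
linear: ✗, a type mismatch blocks all five
affine: ✗, the type mismatch rejects it
relevant: ✗, not simply typable
unrestricted: ✗, fails simple typing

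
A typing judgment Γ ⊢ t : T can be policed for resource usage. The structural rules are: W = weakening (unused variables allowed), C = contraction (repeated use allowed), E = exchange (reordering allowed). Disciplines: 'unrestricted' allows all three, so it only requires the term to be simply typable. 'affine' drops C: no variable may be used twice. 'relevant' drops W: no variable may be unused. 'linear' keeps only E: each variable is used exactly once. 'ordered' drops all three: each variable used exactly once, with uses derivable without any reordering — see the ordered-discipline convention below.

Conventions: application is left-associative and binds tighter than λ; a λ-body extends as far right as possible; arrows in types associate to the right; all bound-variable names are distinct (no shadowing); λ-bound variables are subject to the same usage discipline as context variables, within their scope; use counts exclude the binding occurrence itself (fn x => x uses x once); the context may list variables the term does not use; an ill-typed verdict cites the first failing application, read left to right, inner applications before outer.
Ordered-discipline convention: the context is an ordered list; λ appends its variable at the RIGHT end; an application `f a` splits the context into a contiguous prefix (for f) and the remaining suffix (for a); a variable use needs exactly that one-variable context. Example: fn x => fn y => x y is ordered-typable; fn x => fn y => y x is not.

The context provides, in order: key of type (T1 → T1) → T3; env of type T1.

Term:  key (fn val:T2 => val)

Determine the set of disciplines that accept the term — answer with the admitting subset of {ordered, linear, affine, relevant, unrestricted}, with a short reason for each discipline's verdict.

admitting disciplines: none
counts: key=1, env=0, val [bound]=1
left-to-right use order: key, val
typing: ill-typed: argument of type T2 → T2 where T1 → T1 is required
ordered ✗ (the type mismatch rejects it)
linear ✗ (not simply typable)
affine ✗ (fails simple typing)
relevant ✗ (a type mismatch blocks all five)
unrestricted ✗ (the type mismatch rejects it)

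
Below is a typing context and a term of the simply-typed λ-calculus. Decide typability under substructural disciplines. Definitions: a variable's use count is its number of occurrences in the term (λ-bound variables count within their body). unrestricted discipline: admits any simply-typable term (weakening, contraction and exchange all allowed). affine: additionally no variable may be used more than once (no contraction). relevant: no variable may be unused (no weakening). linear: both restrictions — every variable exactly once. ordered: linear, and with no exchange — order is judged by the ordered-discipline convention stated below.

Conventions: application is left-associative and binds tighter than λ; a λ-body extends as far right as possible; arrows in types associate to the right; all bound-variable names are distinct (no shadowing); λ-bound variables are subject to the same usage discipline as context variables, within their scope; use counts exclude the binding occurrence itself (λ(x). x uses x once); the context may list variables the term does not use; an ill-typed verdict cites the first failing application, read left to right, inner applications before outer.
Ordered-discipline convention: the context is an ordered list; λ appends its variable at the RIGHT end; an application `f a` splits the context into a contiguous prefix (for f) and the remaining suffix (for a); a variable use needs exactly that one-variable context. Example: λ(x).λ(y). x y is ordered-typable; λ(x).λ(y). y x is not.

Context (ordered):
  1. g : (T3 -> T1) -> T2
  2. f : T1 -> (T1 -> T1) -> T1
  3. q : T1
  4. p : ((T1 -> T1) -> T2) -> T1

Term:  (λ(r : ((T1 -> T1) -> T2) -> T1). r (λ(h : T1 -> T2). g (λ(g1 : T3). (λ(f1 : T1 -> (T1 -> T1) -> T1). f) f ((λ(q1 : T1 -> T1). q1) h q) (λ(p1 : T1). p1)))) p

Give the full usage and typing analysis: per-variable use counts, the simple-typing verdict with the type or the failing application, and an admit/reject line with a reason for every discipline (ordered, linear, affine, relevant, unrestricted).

variable uses: g: 1×; f: 2×; q: 1×; p: 1×; r [bound]: 1×; h [bound]: 1×; g1 [bound]: 0×; f1 [bound]: 0×; q1 [bound]: 1×; p1 [bound]: 1×
use order (left to right): r, g, f, f, q1, h, q, p1, p
typing: ill-typed: an application expects T1 -> T1 but receives T1 -> T2
ordered: ✗ — fails simple typing
linear: ✗ — a type mismatch blocks all five
affine: ✗ — the type mismatch rejects it
relevant: ✗ — not simply typable
unrestricted: ✗ — fails simple typing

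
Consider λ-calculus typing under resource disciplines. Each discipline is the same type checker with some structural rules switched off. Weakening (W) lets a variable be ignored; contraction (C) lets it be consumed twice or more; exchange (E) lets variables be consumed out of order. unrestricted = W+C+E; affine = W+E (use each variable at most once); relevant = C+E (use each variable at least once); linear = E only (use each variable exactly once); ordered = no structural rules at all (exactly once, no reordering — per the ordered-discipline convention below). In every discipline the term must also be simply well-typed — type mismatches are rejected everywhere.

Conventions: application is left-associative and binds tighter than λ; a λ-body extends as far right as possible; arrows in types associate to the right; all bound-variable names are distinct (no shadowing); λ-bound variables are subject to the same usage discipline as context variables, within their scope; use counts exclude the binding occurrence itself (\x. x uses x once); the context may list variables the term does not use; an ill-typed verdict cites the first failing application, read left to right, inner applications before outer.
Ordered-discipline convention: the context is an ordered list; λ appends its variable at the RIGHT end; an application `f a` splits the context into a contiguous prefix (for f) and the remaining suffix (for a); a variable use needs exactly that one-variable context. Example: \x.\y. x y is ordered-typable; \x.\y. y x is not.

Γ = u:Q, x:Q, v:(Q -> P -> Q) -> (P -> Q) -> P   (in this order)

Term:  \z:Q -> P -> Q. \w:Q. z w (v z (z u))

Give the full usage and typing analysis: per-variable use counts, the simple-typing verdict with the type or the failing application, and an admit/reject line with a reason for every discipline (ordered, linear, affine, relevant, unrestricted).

counts: u ×1; x ×0; v ×1; z [bound] ×3; w [bound] ×1
uses in reading order: z, w, v, z, z, u
typing: the term checks, with type (Q -> P -> Q) -> Q -> Q
ordered ✗ (uses contraction: z ×3; x left unused)
linear ✗ (uses contraction: z ×3; x left unused)
affine ✗ (uses contraction: z ×3)
relevant ✗ (x left unused)
unrestricted ✓ (typability at (Q -> P -> Q) -> Q -> Q is all that's needed)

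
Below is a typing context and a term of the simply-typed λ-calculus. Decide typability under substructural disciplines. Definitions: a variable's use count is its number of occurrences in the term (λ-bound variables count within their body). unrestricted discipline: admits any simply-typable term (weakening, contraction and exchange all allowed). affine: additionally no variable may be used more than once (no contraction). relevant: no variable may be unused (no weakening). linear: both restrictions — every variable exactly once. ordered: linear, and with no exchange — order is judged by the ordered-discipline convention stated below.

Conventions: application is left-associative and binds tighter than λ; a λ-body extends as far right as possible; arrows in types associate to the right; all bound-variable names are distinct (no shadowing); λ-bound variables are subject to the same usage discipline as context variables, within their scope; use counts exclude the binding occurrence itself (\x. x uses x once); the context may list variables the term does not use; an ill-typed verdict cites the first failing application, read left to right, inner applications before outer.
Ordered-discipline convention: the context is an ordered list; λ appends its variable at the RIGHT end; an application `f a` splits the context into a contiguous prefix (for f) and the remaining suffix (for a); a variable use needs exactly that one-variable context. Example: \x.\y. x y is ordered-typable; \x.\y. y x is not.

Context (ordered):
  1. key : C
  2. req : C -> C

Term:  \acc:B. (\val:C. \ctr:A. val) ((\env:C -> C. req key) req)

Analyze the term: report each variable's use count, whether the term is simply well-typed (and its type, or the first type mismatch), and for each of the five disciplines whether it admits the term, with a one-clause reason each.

counts: key: 1×; req: 2×; acc [bound]: 0×; val [bound]: 1×; ctr [bound]: 0×; env [bound]: 0×
use order (left to right): val, req, key, req
typing: well-typed at B -> A -> C
ordered ✗ (uses contraction: req ×2; needs weakening: acc, ctr, env unused)
linear ✗ (uses contraction: req ×2; needs weakening: acc, ctr, env unused)
affine ✗ (uses contraction: req ×2)
relevant ✗ (needs weakening: acc, ctr, env unused)
unrestricted ✓ (type-checks (B -> A -> C) and nothing is barred)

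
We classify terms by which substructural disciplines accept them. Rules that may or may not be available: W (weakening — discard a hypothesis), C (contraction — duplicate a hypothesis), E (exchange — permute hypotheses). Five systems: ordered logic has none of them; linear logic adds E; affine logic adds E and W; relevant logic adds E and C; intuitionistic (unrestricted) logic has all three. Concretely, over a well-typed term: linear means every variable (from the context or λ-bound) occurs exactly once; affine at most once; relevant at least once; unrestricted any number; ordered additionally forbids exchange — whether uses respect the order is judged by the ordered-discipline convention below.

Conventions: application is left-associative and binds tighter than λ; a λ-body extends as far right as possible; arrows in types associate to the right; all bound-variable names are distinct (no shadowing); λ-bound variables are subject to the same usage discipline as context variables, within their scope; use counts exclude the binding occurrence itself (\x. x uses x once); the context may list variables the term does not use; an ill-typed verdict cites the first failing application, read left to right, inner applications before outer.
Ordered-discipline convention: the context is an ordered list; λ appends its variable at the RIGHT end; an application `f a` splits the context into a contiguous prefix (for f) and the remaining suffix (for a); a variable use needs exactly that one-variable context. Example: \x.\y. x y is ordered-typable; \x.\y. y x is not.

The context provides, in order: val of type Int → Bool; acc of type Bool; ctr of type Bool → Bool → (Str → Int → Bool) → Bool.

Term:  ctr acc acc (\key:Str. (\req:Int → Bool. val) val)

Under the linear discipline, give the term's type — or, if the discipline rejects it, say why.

not well-typed under linear — uses contraction: val ×2, acc ×2; key, req never used (weakening)
use counts: val ×2, acc ×2, ctr ×1, key [bound] ×0, req [bound] ×0
uses in reading order: ctr, acc, acc, val, val
typing: well-typed at Bool
per-discipline verdicts: ordered ✗; linear ✗; affine ✗; relevant ✗; unrestricted ✓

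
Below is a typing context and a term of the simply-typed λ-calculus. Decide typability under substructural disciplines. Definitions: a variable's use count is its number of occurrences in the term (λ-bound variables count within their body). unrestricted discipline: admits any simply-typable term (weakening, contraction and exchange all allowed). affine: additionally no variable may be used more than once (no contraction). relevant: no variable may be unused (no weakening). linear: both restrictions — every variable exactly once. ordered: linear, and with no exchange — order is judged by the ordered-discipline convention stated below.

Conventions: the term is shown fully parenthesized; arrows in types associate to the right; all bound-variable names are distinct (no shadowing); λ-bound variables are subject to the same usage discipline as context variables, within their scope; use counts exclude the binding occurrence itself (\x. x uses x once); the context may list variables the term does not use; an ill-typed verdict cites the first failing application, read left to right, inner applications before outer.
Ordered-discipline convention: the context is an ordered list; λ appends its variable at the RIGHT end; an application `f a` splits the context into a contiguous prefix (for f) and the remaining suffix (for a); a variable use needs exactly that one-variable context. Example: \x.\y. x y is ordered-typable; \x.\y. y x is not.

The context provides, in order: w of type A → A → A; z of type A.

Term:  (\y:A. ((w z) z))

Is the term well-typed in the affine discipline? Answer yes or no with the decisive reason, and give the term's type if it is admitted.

no — z ×2 used more than once (contraction)
use counts: w ×1; z ×2; y (bound) ×0
order of uses: w, z, z
typing: the term checks, with type A → A
across the five disciplines: ordered ✗ · linear ✗ · affine ✗ · relevant ✗ · unrestricted ✓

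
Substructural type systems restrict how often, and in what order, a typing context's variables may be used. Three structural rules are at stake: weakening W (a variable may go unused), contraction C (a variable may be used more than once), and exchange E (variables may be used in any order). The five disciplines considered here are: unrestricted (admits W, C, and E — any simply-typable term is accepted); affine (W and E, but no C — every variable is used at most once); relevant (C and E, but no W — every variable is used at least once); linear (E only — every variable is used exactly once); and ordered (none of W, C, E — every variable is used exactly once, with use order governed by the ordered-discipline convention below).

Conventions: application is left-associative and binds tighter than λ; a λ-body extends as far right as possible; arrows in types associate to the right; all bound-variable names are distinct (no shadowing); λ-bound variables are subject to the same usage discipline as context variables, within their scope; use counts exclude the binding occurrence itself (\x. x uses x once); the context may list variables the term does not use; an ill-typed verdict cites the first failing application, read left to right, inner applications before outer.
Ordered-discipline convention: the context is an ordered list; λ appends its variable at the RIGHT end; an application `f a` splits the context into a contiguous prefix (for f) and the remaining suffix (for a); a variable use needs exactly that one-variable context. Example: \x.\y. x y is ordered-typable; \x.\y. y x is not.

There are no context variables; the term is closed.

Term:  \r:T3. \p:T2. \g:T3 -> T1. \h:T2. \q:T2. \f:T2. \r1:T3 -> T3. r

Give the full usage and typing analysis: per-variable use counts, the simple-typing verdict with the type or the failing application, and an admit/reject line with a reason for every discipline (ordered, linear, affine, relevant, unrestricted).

use counts: r (bound)=1, p (bound)=0, g (bound)=0, h (bound)=0, q (bound)=0, f (bound)=0, r1 (bound)=0
uses in reading order: r
typing: ✓ — T3 -> T2 -> (T3 -> T1) -> T2 -> T2 -> T2 -> (T3 -> T3) -> T3
ordered: ✗ — unused: p, g, h, q, f, r1 — weakening required
linear: ✗ — unused: p, g, h, q, f, r1 — weakening required
affine: ✓ — at most one use each (r, p, g, h, q, f, r1)
relevant: ✗ — unused: p, g, h, q, f, r1 — weakening required
unrestricted: ✓ — typability at T3 -> T2 -> (T3 -> T1) -> T2 -> T2 -> T2 -> (T3 -> T3) -> T3 is all that's needed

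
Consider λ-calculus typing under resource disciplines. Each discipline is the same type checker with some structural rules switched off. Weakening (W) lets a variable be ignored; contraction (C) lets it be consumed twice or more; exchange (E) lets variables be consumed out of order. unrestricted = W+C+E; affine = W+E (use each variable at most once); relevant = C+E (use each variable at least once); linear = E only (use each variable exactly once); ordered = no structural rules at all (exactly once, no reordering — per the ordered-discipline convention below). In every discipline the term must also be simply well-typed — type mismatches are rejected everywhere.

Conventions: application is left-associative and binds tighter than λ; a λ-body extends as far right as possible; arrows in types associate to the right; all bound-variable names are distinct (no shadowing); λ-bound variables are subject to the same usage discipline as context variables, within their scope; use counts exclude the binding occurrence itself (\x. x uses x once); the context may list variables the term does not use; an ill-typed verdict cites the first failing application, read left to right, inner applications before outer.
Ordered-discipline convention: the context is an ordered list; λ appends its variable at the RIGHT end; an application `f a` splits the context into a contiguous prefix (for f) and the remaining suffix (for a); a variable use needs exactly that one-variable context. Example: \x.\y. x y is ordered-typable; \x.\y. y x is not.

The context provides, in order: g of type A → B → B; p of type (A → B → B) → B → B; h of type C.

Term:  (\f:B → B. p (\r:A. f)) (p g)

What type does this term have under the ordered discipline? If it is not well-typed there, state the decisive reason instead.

not well-typed under ordered — needs contraction — p ×2; needs weakening: h, r unused
variable uses: g=1, p=2, h=0, f (bound)=1, r (bound)=0
uses in reading order: p, f, p, g
typing: well-typed at B → B
across the five disciplines: ordered ✗ | linear ✗ | affine ✗ | relevant ✗ | unrestricted ✓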